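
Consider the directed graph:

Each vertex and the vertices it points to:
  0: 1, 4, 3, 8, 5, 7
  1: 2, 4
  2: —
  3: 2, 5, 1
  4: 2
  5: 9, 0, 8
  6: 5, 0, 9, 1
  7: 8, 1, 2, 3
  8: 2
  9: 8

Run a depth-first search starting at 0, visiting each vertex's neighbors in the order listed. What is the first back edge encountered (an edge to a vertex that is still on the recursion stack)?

5->0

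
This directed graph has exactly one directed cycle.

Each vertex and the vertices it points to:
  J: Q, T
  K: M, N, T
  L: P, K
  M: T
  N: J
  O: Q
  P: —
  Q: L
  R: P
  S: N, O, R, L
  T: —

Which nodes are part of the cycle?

J, K, L, N, Q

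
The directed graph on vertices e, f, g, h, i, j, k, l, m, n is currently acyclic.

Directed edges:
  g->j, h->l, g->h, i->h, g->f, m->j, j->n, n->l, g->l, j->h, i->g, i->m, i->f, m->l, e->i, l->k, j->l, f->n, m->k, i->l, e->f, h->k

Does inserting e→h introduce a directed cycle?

No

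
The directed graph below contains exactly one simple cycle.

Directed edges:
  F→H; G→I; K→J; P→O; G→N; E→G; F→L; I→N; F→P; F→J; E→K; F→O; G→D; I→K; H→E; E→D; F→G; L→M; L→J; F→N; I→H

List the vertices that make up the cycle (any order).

DFS with gray/black marking from H:
H gray
  E gray
    D gray
    D black
    K gray
      J gray
      J black
    K black
    G gray
      I gray
        N gray
        N black
        I→H: H is gray → back edge
Back edge closes the cycle H → E → G → I → H; its vertices are {E, G, H, I}.

E, G, H, I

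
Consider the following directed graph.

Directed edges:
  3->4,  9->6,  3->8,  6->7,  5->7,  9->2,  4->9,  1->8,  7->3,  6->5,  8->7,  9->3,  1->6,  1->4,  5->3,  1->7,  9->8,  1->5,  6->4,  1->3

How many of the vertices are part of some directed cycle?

7

A vertex is on a directed cycle iff it belongs to a strongly connected component of size ≥ 2 (or has a self-loop).
The vertices on cycles are {3, 4, 5, 6, 7, 8, 9} — 7 in total.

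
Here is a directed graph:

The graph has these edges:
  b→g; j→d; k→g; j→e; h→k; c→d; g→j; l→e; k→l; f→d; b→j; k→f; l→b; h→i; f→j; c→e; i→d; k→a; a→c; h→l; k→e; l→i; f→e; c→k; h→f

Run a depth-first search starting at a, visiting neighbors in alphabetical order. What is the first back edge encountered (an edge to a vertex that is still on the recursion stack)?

k->a

DFS from a (visiting neighbors in alphabetical order); mark gray on enter, black on exit:
a gray
  c gray
    d gray
    d black
    e gray
    e black
    k gray
      k→a: a is gray → back edge
First back edge: k → a.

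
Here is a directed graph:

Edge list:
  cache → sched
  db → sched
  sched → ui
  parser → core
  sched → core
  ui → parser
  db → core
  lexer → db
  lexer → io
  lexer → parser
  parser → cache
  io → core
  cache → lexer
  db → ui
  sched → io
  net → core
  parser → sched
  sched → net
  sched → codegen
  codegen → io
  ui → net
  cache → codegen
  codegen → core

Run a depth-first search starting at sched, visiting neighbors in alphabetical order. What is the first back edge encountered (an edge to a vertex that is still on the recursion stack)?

db->sched

DFS from sched (visiting neighbors in alphabetical order); mark gray on enter, black on exit:
sched gray
  codegen gray
    core gray
    core black
    io gray
      io→core: core black — skip
    io black
  codegen black
  sched→core: core black — skip
  sched→io: io black — skip
  net gray
    net→core: core black — skip
  net black
  ui gray
    ui→net: net black — skip
    parser gray
      cache gray
        cache→codegen: codegen black — skip
        lexer gray
          db gray
            db→core: core black — skip
            db→sched: sched is gray → back edge
First back edge: db → sched.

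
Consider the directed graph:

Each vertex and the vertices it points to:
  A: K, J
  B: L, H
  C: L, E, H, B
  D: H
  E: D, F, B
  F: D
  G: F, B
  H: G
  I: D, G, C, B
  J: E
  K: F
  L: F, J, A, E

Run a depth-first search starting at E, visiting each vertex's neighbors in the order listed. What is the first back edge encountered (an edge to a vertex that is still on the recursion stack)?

DFS from E (visiting each vertex's neighbors in the order listed); mark gray on enter, black on exit:
E gray
  D gray
    H gray
      G gray
        F gray
          F→D: D is gray → back edge
First back edge: F → D.

F→D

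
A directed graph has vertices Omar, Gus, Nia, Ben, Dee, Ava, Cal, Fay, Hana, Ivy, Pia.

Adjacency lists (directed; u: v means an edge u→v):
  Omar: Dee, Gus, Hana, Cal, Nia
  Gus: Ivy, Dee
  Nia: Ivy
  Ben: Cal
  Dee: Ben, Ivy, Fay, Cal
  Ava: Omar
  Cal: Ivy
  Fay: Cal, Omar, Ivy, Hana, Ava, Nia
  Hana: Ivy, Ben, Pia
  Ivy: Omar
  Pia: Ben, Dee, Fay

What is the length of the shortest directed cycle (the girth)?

3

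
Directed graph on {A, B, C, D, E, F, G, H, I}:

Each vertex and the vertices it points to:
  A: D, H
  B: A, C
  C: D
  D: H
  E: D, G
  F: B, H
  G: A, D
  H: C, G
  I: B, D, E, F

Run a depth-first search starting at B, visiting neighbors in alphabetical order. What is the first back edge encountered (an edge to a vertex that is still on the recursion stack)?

C→D

DFS from B (visiting neighbors in alphabetical order); mark gray on enter, black on exit:
B gray
  A gray
    D gray
      H gray
        C gray
          C→D: D is gray → back edge
First back edge: C → D.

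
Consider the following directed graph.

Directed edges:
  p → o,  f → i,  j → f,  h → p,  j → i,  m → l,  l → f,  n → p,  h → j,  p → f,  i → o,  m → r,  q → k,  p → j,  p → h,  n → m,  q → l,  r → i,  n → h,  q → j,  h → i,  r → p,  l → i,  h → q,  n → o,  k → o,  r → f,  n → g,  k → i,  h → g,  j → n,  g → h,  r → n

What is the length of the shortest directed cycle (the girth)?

2

For each vertex v, BFS finds the shortest path from v back to v.
The shortest such closed walk is p → h → p, length 2.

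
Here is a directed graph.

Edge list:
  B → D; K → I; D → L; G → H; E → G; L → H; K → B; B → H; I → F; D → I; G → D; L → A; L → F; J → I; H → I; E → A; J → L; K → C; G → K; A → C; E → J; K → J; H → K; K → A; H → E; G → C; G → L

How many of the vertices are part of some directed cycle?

8

A vertex is on a directed cycle iff it belongs to a strongly connected component of size ≥ 2 (or has a self-loop).
The vertices on cycles are {B, D, E, G, H, J, K, L} — 8 in total.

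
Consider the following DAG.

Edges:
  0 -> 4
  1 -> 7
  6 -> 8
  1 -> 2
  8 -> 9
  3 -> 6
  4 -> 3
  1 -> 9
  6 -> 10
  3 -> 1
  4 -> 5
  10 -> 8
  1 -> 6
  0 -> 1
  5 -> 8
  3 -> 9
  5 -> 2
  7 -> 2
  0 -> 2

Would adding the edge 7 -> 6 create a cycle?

No

Adding 7→6 creates a cycle iff 6 can already reach 7.
Explore from 6: no path reaches 7. The graph stays acyclic.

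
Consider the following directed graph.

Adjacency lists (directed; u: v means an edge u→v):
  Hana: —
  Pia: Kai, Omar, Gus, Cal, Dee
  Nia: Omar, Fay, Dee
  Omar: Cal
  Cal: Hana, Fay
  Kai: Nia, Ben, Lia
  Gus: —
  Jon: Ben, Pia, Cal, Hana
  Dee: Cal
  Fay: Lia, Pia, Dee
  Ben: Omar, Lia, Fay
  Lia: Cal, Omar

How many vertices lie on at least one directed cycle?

9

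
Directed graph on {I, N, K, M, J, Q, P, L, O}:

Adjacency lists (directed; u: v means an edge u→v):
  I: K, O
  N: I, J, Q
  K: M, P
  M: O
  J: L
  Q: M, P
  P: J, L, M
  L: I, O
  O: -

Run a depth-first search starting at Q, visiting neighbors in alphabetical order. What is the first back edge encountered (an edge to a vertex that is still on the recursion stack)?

DFS from Q (visiting neighbors in alphabetical order); mark gray on enter, black on exit:
Q gray
  M gray
    O gray
    O black
  M black
  P gray
    J gray
      L gray
        I gray
          K gray
            K→M: M black — skip
            K→P: P is gray → back edge
First back edge: K → P.

K->P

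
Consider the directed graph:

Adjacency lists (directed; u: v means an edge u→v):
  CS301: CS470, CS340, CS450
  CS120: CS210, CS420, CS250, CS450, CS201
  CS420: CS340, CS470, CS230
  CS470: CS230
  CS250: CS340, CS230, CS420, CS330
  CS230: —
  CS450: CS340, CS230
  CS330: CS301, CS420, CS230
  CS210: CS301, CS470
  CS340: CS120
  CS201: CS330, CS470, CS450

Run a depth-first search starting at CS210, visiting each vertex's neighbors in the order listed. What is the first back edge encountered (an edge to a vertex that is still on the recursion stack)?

CS120->CS210

DFS from CS210 (visiting each vertex's neighbors in the order listed); mark gray on enter, black on exit:
CS210 gray
  CS301 gray
    CS470 gray
      CS230 gray
      CS230 black
    CS470 black
    CS340 gray
      CS120 gray
        CS120→CS210: CS210 is gray → back edge
First back edge: CS120 → CS210.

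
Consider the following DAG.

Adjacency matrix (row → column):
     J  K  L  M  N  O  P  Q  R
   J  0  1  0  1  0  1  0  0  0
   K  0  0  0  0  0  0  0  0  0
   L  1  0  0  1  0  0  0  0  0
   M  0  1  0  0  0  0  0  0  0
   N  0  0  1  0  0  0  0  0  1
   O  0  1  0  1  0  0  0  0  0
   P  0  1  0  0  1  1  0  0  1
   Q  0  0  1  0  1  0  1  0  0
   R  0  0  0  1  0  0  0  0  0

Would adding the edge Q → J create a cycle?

Adding Q→J creates a cycle iff J can already reach Q.
Explore from J: no path reaches Q. The graph stays acyclic.

No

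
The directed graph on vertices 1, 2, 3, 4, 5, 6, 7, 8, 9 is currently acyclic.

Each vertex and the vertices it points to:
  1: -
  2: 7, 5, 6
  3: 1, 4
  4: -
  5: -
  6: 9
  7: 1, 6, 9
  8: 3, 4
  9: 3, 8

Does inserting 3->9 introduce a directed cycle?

Adding 3→9 creates a cycle iff 9 can already reach 3.
Path from 9: 9 → 3.
So 9 → … → 3 → 9 is a cycle.

Yes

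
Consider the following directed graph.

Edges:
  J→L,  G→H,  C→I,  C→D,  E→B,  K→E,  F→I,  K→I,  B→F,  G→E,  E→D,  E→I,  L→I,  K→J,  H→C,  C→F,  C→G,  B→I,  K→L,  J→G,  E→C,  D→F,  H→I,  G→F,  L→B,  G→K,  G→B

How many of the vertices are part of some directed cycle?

6

A vertex is on a directed cycle iff it belongs to a strongly connected component of size ≥ 2 (or has a self-loop).
The vertices on cycles are {C, E, G, H, J, K} — 6 in total.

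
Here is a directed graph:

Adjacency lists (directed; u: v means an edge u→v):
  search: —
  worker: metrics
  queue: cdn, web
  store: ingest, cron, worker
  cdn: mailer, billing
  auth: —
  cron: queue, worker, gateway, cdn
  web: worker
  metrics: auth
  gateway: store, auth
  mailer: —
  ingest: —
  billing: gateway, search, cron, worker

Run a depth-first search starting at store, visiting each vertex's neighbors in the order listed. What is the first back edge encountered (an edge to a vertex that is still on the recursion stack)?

gateway→store

DFS from store (visiting each vertex's neighbors in the order listed); mark gray on enter, black on exit:
store gray
  ingest gray
  ingest black
  cron gray
    queue gray
      cdn gray
        mailer gray
        mailer black
        billing gray
          gateway gray
            gateway→store: store is gray → back edge
First back edge: gateway → store.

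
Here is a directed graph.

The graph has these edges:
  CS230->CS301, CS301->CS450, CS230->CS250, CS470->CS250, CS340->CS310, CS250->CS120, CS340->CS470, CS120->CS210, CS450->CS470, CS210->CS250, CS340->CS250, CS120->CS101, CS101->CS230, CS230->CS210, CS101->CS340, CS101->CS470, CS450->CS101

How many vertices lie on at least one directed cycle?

A vertex is on a directed cycle iff it belongs to a strongly connected component of size ≥ 2 (or has a self-loop).
The vertices on cycles are {CS101, CS120, CS210, CS230, CS250, CS301, CS340, CS450, CS470} — 9 in total.

9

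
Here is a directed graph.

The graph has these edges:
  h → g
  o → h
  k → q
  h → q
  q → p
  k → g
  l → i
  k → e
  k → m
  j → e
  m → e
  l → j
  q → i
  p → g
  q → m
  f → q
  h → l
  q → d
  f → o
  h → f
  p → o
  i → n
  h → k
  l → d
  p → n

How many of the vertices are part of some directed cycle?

A vertex is on a directed cycle iff it belongs to a strongly connected component of size ≥ 2 (or has a self-loop).
The vertices on cycles are {f, h, k, o, p, q} — 6 in total.

6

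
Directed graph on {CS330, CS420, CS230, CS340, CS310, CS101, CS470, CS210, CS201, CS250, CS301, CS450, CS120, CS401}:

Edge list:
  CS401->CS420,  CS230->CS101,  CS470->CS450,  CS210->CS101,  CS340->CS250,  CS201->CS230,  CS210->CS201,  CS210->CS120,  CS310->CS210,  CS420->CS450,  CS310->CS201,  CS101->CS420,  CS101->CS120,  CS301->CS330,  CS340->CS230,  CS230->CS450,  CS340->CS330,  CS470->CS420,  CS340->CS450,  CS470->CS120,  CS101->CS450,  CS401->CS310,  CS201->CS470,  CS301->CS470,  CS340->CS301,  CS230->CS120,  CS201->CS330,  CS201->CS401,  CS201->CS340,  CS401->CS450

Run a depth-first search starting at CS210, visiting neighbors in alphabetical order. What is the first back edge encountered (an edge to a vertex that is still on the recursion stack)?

CS310→CS201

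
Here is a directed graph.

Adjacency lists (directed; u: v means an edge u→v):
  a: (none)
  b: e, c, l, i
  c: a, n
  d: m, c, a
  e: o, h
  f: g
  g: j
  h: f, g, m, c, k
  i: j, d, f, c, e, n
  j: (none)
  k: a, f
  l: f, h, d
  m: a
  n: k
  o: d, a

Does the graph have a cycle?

No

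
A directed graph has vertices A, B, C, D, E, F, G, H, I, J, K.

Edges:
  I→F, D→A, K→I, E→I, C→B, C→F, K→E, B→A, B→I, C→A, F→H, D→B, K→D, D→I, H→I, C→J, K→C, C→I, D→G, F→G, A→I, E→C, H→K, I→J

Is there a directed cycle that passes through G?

No

G lies on a cycle iff there is a path from G back to itself.
Exploring from G, it never reaches itself; equivalently, its strongly connected component is a singleton.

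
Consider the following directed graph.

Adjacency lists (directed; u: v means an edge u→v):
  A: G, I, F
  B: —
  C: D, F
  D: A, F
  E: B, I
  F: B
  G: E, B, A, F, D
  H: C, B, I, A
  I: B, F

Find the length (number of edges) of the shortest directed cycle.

2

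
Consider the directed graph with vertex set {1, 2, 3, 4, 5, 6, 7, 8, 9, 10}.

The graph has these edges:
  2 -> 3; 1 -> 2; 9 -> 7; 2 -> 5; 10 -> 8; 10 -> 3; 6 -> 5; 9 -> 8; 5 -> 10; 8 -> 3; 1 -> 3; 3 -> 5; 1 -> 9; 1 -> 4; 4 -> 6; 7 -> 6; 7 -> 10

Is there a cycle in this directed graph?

Yes

DFS with white/gray/black marking, starting from 9:
9 gray
  8 gray
    3 gray
      5 gray
        10 gray
          10→8: 8 is gray → back edge
Back edge found, so a cycle exists: 8 → 3 → 5 → 10 → 8.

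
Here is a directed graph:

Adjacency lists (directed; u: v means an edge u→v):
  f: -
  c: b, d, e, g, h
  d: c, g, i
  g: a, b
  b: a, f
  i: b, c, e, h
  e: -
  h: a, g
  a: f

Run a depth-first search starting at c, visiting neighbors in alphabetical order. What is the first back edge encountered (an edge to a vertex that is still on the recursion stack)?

DFS from c (visiting neighbors in alphabetical order); mark gray on enter, black on exit:
c gray
  b gray
    a gray
      f gray
      f black
    a black
    b→f: f black — skip
  b black
  d gray
    d→c: c is gray → back edge
First back edge: d → c.

d→c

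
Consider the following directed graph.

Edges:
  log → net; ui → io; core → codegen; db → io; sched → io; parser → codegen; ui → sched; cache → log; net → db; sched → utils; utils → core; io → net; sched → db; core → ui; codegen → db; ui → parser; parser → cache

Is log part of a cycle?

log lies on a cycle iff there is a path from log back to itself.
Exploring from log, it never reaches itself; equivalently, its strongly connected component is a singleton.

No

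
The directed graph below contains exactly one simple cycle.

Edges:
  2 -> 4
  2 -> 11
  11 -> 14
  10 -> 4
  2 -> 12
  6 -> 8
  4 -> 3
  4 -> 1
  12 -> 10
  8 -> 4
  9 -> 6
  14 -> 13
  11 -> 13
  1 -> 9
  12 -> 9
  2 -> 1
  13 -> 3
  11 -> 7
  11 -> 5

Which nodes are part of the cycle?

1, 4, 6, 8, 9

DFS with gray/black marking from 1:
1 gray
  9 gray
    6 gray
      8 gray
        4 gray
          3 gray
          3 black
          4→1: 1 is gray → back edge
Back edge closes the cycle 1 → 9 → 6 → 8 → 4 → 1; its vertices are {1, 4, 6, 8, 9}.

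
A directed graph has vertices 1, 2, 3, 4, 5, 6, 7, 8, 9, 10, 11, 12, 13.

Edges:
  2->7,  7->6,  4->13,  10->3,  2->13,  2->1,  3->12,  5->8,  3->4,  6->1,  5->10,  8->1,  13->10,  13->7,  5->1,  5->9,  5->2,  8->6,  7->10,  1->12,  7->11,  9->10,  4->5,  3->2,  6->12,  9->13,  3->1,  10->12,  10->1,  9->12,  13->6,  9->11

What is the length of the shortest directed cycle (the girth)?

4

For each vertex v, BFS finds the shortest path from v back to v.
The shortest such closed walk is 4 → 5 → 10 → 3 → 4, length 4.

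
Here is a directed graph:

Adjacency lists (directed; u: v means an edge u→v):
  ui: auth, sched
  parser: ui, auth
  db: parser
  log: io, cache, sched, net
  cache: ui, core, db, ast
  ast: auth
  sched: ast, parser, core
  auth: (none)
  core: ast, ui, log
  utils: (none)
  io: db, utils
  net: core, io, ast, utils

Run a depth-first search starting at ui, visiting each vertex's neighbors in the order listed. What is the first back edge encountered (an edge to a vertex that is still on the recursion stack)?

DFS from ui (visiting each vertex's neighbors in the order listed); mark gray on enter, black on exit:
ui gray
  auth gray
  auth black
  sched gray
    ast gray
      ast→auth: auth black — skip
    ast black
    parser gray
      parser→ui: ui is gray → back edge
First back edge: parser → ui.

parser→ui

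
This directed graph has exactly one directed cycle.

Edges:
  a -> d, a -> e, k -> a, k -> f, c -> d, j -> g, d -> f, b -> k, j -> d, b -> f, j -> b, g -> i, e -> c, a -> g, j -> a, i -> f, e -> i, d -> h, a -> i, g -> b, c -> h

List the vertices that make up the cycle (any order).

a, b, g, k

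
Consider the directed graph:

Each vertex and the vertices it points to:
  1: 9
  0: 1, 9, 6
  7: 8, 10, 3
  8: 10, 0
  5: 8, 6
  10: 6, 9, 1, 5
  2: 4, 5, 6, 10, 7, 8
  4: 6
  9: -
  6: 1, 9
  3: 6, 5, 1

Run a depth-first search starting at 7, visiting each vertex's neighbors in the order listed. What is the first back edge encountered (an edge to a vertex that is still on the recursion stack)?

DFS from 7 (visiting each vertex's neighbors in the order listed); mark gray on enter, black on exit:
7 gray
  8 gray
    10 gray
      6 gray
        1 gray
          9 gray
          9 black
        1 black
        6→9: 9 black — skip
      6 black
      10→9: 9 black — skip
      10→1: 1 black — skip
      5 gray
        5→8: 8 is gray → back edge
First back edge: 5 → 8.

5→8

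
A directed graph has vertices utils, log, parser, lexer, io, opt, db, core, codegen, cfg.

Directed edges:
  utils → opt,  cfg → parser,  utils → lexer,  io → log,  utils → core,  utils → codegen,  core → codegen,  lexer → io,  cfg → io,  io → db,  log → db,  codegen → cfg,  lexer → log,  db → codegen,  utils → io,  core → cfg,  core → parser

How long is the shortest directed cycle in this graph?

For each vertex v, BFS finds the shortest path from v back to v.
The shortest such closed walk is codegen → cfg → io → db → codegen, length 4.

4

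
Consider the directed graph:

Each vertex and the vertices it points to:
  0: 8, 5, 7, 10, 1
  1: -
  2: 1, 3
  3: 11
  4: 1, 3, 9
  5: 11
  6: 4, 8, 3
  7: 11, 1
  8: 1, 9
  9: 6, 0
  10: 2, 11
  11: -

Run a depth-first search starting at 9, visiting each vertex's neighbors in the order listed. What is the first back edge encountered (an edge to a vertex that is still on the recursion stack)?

4→9

DFS from 9 (visiting each vertex's neighbors in the order listed); mark gray on enter, black on exit:
9 gray
  6 gray
    4 gray
      1 gray
      1 black
      3 gray
        11 gray
        11 black
      3 black
      4→9: 9 is gray → back edge
First back edge: 4 → 9.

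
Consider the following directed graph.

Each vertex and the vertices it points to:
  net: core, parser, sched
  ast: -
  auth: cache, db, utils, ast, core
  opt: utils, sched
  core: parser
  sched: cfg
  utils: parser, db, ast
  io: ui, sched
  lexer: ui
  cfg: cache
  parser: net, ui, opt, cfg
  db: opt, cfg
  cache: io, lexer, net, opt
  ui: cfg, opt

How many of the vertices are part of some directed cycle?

12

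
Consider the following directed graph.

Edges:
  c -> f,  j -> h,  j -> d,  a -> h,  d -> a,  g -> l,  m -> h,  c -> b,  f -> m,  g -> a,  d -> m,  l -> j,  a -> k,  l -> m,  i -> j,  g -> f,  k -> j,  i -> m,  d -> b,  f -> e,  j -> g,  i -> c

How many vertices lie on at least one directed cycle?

6

A vertex is on a directed cycle iff it belongs to a strongly connected component of size ≥ 2 (or has a self-loop).
The vertices on cycles are {a, d, g, j, k, l} — 6 in total.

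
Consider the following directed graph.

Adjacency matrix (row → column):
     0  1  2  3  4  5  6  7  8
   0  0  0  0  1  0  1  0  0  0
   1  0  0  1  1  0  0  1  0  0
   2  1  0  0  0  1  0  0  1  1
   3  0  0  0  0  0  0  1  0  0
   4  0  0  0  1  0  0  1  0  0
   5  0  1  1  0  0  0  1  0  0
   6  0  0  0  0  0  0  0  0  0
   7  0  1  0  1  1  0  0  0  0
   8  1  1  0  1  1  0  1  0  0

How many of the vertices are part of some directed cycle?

6

A vertex is on a directed cycle iff it belongs to a strongly connected component of size ≥ 2 (or has a self-loop).
The vertices on cycles are {0, 1, 2, 5, 7, 8} — 6 in total.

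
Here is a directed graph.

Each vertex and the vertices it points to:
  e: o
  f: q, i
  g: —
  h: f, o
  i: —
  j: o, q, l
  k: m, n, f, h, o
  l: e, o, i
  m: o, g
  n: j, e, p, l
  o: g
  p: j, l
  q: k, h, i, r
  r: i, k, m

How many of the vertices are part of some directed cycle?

A vertex is on a directed cycle iff it belongs to a strongly connected component of size ≥ 2 (or has a self-loop).
The vertices on cycles are {f, h, j, k, n, p, q, r} — 8 in total.

8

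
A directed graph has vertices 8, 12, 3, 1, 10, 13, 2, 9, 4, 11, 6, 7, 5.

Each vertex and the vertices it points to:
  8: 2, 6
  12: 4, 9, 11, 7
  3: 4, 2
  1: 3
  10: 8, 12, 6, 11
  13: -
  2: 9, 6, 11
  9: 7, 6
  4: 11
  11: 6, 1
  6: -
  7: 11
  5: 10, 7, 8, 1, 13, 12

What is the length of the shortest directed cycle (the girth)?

4

For each vertex v, BFS finds the shortest path from v back to v.
The shortest such closed walk is 1 → 3 → 4 → 11 → 1, length 4.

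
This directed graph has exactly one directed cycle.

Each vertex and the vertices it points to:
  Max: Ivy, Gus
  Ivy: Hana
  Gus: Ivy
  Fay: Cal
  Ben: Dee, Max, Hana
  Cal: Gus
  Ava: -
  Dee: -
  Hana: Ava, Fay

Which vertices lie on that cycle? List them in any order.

DFS with gray/black marking from Hana:
Hana gray
  Ava gray
  Ava black
  Fay gray
    Cal gray
      Gus gray
        Ivy gray
          Ivy→Hana: Hana is gray → back edge
Back edge closes the cycle Hana → Fay → Cal → Gus → Ivy → Hana; its vertices are {Cal, Fay, Gus, Ivy, Hana}.

Cal, Fay, Gus, Ivy, Hana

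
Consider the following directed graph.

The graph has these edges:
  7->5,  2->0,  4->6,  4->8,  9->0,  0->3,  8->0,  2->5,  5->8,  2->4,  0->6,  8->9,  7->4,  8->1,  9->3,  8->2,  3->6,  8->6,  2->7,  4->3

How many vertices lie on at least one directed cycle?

5

A vertex is on a directed cycle iff it belongs to a strongly connected component of size ≥ 2 (or has a self-loop).
The vertices on cycles are {2, 4, 5, 7, 8} — 5 in total.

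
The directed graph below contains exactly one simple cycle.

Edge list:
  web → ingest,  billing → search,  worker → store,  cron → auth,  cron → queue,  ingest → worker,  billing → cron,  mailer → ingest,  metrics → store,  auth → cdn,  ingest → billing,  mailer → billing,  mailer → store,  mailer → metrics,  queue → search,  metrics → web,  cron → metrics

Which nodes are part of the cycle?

web, cron, ingest, billing, metrics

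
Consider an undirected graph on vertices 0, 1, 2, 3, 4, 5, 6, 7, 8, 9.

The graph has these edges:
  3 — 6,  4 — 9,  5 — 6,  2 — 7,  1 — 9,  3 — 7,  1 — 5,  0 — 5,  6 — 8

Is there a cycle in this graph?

No

DFS, tracking each vertex's parent; an edge to a visited non-parent vertex closes a cycle.
Start from 0:
visit 0 (parent –)
  visit 5 (parent 0)
    visit 6 (parent 5)
      6–5: parent, skip
      visit 3 (parent 6)
        3–6: parent, skip
        visit 7 (parent 3)
          7–3: parent, skip
          visit 2 (parent 7)
            2–7: parent, skip
      visit 8 (parent 6)
        8–6: parent, skip
    visit 1 (parent 5)
      visit 9 (parent 1)
        visit 4 (parent 9)
          4–9: parent, skip
        9–1: parent, skip
      1–5: parent, skip
    5–0: parent, skip
No non-parent visited neighbor found — the graph is a forest.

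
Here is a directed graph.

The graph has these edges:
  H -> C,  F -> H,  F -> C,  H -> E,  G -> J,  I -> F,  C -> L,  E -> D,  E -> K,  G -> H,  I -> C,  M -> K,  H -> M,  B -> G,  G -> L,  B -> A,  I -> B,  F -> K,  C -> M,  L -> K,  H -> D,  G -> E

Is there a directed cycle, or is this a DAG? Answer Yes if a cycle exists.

No

DFS with white/gray/black marking, starting from H:
H gray
  C gray
    M gray
      K gray
      K black
    M black
    L gray
      L→K: K black — skip
    L black
  C black
  E gray
    D gray
    D black
    E→K: K black — skip
  E black
  H→M: M black — skip
  H→D: D black — skip
H black
A gray
A black
B gray
  G gray
    J gray
    J black
    G→E: E black — skip
    G→H: H black — skip
    G→L: L black — skip
  G black
  B→A: A black — skip
B black
F gray
  F→C: C black — skip
  F→H: H black — skip
  F→K: K black — skip
F black
I gray
  I→F: F black — skip
  I→C: C black — skip
  I→B: B black — skip
I black
Every edge goes to a white or black vertex — no back edge, so the graph is acyclic.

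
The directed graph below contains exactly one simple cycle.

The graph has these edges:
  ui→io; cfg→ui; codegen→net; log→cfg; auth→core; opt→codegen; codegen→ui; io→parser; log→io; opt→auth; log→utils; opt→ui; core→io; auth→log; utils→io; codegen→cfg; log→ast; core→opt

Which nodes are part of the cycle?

opt, auth, core

DFS with gray/black marking from core:
core gray
  io gray
    parser gray
    parser black
  io black
  opt gray
    ui gray
      ui→io: io black — skip
    ui black
    codegen gray
      codegen→ui: ui black — skip
      cfg gray
        cfg→ui: ui black — skip
      cfg black
      net gray
      net black
    codegen black
    auth gray
      log gray
        utils gray
          utils→io: io black — skip
        utils black
        ast gray
        ast black
        log→cfg: cfg black — skip
        log→io: io black — skip
      log black
      auth→core: core is gray → back edge
Back edge closes the cycle core → opt → auth → core; its vertices are {opt, auth, core}.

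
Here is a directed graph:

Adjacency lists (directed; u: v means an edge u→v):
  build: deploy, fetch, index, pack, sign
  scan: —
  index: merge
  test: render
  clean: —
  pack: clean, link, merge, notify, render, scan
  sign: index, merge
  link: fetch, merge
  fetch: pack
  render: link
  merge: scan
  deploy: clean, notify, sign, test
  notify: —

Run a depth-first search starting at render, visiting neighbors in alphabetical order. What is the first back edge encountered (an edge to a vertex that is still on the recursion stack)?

pack->link

DFS from render (visiting neighbors in alphabetical order); mark gray on enter, black on exit:
render gray
  link gray
    fetch gray
      pack gray
        clean gray
        clean black
        pack→link: link is gray → back edge
First back edge: pack → link.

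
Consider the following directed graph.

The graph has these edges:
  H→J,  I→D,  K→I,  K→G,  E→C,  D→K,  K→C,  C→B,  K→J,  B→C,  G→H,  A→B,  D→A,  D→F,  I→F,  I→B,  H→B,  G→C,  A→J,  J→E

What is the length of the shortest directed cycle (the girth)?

For each vertex v, BFS finds the shortest path from v back to v.
The shortest such closed walk is B → C → B, length 2.

2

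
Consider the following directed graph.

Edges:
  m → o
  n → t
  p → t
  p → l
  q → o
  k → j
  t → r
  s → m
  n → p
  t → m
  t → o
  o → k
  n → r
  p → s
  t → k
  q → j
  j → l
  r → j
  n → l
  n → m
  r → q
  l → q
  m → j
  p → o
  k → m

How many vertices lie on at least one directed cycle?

A vertex is on a directed cycle iff it belongs to a strongly connected component of size ≥ 2 (or has a self-loop).
The vertices on cycles are {j, k, l, m, o, q} — 6 in total.

6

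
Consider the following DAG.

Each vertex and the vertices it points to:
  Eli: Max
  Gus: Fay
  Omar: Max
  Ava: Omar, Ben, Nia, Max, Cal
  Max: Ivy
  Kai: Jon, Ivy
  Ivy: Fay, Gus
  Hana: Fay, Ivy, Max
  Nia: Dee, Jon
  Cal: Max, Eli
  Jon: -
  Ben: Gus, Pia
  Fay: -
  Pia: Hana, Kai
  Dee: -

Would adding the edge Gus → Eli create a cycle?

Yes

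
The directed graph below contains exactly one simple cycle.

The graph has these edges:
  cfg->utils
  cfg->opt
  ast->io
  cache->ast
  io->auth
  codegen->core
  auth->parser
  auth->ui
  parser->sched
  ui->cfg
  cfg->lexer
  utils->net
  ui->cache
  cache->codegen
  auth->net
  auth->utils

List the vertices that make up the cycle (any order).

DFS with gray/black marking from auth:
auth gray
  utils gray
    net gray
    net black
  utils black
  ui gray
    cache gray
      codegen gray
        core gray
        core black
      codegen black
      ast gray
        io gray
          io→auth: auth is gray → back edge
Back edge closes the cycle auth → ui → cache → ast → io → auth; its vertices are {io, ui, ast, auth, cache}.

io, ui, ast, auth, cache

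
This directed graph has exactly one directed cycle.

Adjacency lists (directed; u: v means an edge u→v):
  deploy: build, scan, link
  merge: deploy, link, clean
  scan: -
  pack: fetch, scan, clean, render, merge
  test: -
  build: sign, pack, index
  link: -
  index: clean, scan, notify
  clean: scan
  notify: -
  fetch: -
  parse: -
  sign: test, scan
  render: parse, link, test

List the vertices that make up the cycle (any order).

DFS with gray/black marking from build:
build gray
  sign gray
    test gray
    test black
    scan gray
    scan black
  sign black
  pack gray
    fetch gray
    fetch black
    pack→scan: scan black — skip
    clean gray
      clean→scan: scan black — skip
    clean black
    render gray
      parse gray
      parse black
      link gray
      link black
      render→test: test black — skip
    render black
    merge gray
      deploy gray
        deploy→build: build is gray → back edge
Back edge closes the cycle build → pack → merge → deploy → build; its vertices are {pack, build, merge, deploy}.

pack, build, merge, deploy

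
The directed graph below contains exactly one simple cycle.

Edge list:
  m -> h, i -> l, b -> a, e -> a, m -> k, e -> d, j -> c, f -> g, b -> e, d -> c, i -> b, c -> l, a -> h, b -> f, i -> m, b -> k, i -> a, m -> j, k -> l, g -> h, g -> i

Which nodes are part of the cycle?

b, f, g, i

DFS with gray/black marking from i:
i gray
  a gray
    h gray
    h black
  a black
  l gray
  l black
  m gray
    k gray
      k→l: l black — skip
    k black
    m→h: h black — skip
    j gray
      c gray
        c→l: l black — skip
      c black
    j black
  m black
  b gray
    f gray
      g gray
        g→h: h black — skip
        g→i: i is gray → back edge
Back edge closes the cycle i → b → f → g → i; its vertices are {b, f, g, i}.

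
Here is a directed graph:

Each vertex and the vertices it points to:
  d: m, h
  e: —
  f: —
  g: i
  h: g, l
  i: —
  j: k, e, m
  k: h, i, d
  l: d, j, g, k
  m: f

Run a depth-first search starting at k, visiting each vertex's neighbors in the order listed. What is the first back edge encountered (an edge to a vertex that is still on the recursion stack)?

d→h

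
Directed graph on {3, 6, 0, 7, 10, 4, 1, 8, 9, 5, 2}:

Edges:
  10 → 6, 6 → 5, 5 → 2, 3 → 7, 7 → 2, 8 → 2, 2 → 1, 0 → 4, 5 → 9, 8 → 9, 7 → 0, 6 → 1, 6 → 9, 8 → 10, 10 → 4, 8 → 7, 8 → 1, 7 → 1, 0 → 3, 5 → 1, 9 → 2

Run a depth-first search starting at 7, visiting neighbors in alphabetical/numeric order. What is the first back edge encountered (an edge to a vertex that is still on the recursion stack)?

DFS from 7 (visiting neighbors in alphabetical/numeric order); mark gray on enter, black on exit:
7 gray
  0 gray
    3 gray
      3→7: 7 is gray → back edge
First back edge: 3 → 7.

3->7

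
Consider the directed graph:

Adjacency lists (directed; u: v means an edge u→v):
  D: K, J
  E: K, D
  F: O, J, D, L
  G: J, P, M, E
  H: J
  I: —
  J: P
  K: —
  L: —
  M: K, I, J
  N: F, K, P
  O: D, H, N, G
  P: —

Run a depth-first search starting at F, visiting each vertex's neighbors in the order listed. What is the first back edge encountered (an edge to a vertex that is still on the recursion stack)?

N->F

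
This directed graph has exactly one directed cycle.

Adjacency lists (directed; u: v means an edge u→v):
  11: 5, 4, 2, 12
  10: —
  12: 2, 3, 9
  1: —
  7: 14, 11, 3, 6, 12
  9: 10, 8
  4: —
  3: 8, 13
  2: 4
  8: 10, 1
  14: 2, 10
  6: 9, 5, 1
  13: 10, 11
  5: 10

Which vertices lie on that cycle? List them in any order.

3, 11, 12, 13

DFS with gray/black marking from 3:
3 gray
  8 gray
    10 gray
    10 black
    1 gray
    1 black
  8 black
  13 gray
    13→10: 10 black — skip
    11 gray
      5 gray
        5→10: 10 black — skip
      5 black
      4 gray
      4 black
      2 gray
        2→4: 4 black — skip
      2 black
      12 gray
        12→2: 2 black — skip
        12→3: 3 is gray → back edge
Back edge closes the cycle 3 → 13 → 11 → 12 → 3; its vertices are {3, 11, 12, 13}.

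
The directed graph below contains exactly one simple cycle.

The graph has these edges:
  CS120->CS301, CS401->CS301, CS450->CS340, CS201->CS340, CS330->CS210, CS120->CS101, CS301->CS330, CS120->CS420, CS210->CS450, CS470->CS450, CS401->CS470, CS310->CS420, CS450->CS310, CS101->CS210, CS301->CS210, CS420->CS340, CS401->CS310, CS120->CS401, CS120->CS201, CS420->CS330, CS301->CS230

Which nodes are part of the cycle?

CS210, CS310, CS330, CS420, CS450

DFS with gray/black marking from CS310:
CS310 gray
  CS420 gray
    CS340 gray
    CS340 black
    CS330 gray
      CS210 gray
        CS450 gray
          CS450→CS340: CS340 black — skip
          CS450→CS310: CS310 is gray → back edge
Back edge closes the cycle CS310 → CS420 → CS330 → CS210 → CS450 → CS310; its vertices are {CS210, CS310, CS330, CS420, CS450}.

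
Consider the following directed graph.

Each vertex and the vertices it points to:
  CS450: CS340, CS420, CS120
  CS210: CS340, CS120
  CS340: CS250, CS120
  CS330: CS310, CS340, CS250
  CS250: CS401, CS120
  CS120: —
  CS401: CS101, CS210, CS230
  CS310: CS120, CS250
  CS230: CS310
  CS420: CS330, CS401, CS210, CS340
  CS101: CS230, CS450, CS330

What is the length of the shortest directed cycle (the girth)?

4

For each vertex v, BFS finds the shortest path from v back to v.
The shortest such closed walk is CS420 → CS401 → CS101 → CS450 → CS420, length 4.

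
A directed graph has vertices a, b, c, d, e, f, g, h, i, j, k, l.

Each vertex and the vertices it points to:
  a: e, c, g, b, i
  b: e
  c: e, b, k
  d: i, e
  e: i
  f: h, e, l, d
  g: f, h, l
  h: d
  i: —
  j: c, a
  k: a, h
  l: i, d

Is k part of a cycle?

k is on a cycle iff k can reach itself via ≥1 edge.
k → a → c → k — yes.

Yes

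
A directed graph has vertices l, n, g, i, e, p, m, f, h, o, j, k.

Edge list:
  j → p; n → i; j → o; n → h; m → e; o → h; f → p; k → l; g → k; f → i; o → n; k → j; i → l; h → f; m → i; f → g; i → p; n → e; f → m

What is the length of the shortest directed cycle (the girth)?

For each vertex v, BFS finds the shortest path from v back to v.
The shortest such closed walk is o → h → f → g → k → j → o, length 6.

6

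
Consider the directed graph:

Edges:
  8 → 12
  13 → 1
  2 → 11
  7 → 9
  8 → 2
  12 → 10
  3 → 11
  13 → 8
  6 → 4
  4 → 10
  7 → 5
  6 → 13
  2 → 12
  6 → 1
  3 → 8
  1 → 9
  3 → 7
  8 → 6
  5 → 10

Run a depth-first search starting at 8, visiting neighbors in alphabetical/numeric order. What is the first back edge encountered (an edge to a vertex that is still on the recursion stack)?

DFS from 8 (visiting neighbors in alphabetical/numeric order); mark gray on enter, black on exit:
8 gray
  2 gray
    11 gray
    11 black
    12 gray
      10 gray
      10 black
    12 black
  2 black
  6 gray
    1 gray
      9 gray
      9 black
    1 black
    4 gray
      4→10: 10 black — skip
    4 black
    13 gray
      13→1: 1 black — skip
      13→8: 8 is gray → back edge
First back edge: 13 → 8.

13->8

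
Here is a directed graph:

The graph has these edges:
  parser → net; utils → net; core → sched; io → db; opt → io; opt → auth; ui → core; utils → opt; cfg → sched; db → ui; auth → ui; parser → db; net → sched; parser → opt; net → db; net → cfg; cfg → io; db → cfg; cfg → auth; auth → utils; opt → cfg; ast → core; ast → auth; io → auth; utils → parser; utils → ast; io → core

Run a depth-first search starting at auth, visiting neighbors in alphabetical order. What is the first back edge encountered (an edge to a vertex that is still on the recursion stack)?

DFS from auth (visiting neighbors in alphabetical order); mark gray on enter, black on exit:
auth gray
  ui gray
    core gray
      sched gray
      sched black
    core black
  ui black
  utils gray
    ast gray
      ast→auth: auth is gray → back edge
First back edge: ast → auth.

ast->auth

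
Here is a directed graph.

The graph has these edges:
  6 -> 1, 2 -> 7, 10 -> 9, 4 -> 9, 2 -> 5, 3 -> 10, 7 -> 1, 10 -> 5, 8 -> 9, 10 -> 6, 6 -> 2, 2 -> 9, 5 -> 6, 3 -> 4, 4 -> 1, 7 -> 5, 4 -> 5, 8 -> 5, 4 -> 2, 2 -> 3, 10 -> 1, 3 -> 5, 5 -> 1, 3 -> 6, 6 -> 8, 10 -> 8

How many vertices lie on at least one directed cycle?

8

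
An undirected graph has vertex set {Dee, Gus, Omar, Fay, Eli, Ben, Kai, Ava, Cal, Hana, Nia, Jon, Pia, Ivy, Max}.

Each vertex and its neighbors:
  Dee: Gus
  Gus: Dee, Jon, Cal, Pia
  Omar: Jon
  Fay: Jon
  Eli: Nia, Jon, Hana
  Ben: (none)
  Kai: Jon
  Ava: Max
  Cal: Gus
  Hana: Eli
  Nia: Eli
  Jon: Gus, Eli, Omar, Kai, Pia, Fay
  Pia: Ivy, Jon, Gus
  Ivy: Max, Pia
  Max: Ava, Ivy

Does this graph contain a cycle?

Yes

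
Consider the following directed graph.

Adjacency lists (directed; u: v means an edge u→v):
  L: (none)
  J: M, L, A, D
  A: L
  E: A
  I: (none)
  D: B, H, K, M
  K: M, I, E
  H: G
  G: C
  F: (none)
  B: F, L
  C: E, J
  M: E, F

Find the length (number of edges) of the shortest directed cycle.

For each vertex v, BFS finds the shortest path from v back to v.
The shortest such closed walk is D → H → G → C → J → D, length 5.

5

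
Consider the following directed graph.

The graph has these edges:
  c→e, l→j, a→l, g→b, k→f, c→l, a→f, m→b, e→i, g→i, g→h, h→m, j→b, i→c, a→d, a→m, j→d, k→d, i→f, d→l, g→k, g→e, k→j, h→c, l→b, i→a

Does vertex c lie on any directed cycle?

Yes

c is on a cycle iff c can reach itself via ≥1 edge.
c → e → i → c — yes.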